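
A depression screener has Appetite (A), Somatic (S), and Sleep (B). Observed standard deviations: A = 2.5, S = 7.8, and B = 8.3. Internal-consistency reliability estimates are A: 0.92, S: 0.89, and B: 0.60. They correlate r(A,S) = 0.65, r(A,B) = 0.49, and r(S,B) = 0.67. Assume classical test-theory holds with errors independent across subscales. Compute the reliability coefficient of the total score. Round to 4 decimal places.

Var(A+S+B) = 2.5² + 7.8² + 8.3² + 2·[2.5·7.8·0.65 + 2.5·8.3·0.49 + 7.8·8.3·0.67] = 135.98 + 132.437 = 268.417.
With uncorrelated errors the cross-covariances are all true-score covariance, so they carry over unchanged; only the diagonal terms shrink to ρᵢσᵢ².
True-score variance = [2.5²·0.92 + 7.8²·0.89 + 8.3²·0.60] + 132.437 = 101.232 + 132.437 = 233.668.
Reliability = 233.668 / 268.417 = 0.8705.

0.8705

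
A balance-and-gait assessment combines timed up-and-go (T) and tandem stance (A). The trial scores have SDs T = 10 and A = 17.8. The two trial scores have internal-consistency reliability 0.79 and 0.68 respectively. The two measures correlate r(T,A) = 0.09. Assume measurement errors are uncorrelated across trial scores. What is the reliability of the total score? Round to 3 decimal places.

0.727

Var(T+A) = 10² + 17.8² + 2·[10·17.8·0.09] = 416.84 + 32.04 = 448.88.
With uncorrelated errors the cross-covariances are all true-score covariance, so they carry over unchanged; only the diagonal terms shrink to ρᵢσᵢ².
True-score variance = [10²·0.79 + 17.8²·0.68] + 32.04 = 294.451 + 32.04 = 326.491.
Reliability = 326.491 / 448.88 = 0.727.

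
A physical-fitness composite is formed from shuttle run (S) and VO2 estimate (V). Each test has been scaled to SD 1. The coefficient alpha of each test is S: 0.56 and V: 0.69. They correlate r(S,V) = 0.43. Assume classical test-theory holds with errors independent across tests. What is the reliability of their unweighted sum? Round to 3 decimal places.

Var(S+V) = 2 + 2·[0.43] = 2 + 0.86 = 2.86.
Because errors are independent across components, Cov(Tᵢ,Tⱼ) = Cov(Xᵢ,Xⱼ); the off-diagonal part of the true-score variance is the same as above.
True-score variance = [0.56 + 0.69] + 0.86 = 1.25 + 0.86 = 2.11.
Reliability = 2.11 / 2.86 = 0.738.

0.738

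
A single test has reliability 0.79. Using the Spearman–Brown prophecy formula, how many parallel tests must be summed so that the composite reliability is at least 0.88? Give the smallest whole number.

k ≥ ρ*(1−ρ₁)/(ρ₁(1−ρ*)) = 0.88·0.21 / (0.79·0.12) = 1.949.
Smallest integer k = 2.

2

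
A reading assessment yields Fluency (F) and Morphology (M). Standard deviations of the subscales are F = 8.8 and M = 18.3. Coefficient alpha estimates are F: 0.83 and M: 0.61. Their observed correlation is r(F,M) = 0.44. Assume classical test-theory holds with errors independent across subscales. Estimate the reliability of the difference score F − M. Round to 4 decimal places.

0.4687

Var(F−M) = 8.8² + 18.3² − 2·8.8·18.3·0.44 = 412.33 − 141.715 = 270.615.
Because errors are independent across components, Cov(Tᵢ,Tⱼ) = Cov(Xᵢ,Xⱼ); the off-diagonal part of the true-score variance is the same as above.
True-score variance = [8.8²·0.83 + 18.3²·0.61] − 141.715 = 268.558 − 141.715 = 126.843.
Reliability = 126.843 / 270.615 = 0.4687.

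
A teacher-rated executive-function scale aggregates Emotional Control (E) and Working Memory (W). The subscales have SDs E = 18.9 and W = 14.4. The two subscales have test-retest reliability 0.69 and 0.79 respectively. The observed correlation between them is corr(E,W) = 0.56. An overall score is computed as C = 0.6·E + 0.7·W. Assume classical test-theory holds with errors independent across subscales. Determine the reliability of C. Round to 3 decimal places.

Var(C) = 0.6²·18.9² + 0.7²·14.4² + 2·[0.42·18.9·14.4·0.56] = 230.202 + 128.024 = 358.226.
Under uncorrelated errors the observed covariances equal the true-score covariances, so only the own-variance terms attenuate.
True-score variance = [0.6²·18.9²·0.69 + 0.7²·14.4²·0.79] + 128.024 = 169 + 128.024 = 297.024.
Reliability = 297.024 / 358.226 = 0.829.

0.829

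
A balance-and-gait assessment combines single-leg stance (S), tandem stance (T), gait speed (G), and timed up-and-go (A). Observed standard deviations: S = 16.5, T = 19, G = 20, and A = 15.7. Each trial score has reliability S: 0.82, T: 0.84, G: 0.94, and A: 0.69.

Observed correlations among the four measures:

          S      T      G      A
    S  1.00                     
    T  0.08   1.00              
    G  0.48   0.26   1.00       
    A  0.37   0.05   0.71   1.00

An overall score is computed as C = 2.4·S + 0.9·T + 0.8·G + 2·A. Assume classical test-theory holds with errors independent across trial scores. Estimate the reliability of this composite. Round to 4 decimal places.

0.8849

Var(C) = 2.4²·16.5² + 0.9²·19² + 0.8²·20² + 2²·15.7² + 2·[2.16·16.5·19·0.08 + 1.92·16.5·20·0.48 + 4.8·16.5·15.7·0.37 + 0.72·19·20·0.26 + 1.8·19·15.7·0.05 + 1.6·20·15.7·0.71] = 3102.53 + 2546.12 = 5648.65.
Under uncorrelated errors the observed covariances equal the true-score covariances, so only the own-variance terms attenuate.
True-score variance = [2.4²·16.5²·0.82 + 0.9²·19²·0.84 + 0.8²·20²·0.94 + 2²·15.7²·0.69] + 2546.12 = 2452.47 + 2546.12 = 4998.59.
Reliability = 4998.59 / 5648.65 = 0.8849.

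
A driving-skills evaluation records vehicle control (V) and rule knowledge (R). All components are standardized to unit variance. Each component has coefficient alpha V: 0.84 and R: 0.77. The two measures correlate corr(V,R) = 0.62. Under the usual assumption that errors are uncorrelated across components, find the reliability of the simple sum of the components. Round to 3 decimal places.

0.880

Var(V+R) = 2 + 2·[0.62] = 2 + 1.24 = 3.24.
With uncorrelated errors the cross-covariances are all true-score covariance, so they carry over unchanged; only the diagonal terms shrink to ρᵢσᵢ².
True-score variance = [0.84 + 0.77] + 1.24 = 1.61 + 1.24 = 2.85.
Reliability = 2.85 / 3.24 = 0.880.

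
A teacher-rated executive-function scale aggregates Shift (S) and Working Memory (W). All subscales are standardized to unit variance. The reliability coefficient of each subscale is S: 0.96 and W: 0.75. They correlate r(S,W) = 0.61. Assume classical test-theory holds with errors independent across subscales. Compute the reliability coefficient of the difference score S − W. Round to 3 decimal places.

Var(S−W) = 1 + 1 − 2·0.61 = 2 − 1.22 = 0.78.
Under uncorrelated errors the observed covariances equal the true-score covariances, so only the own-variance terms attenuate.
True-score variance = [0.96 + 0.75] − 1.22 = 1.71 − 1.22 = 0.49.
Reliability = 0.49 / 0.78 = 0.628.

0.628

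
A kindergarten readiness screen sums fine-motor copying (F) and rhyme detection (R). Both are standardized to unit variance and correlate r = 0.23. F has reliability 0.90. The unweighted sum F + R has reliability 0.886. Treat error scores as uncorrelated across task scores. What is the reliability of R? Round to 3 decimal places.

0.820

Var(F+R) = 2 + 2·0.23 = 2.460.
True-score variance = ρ_F + ρ_R + 2·0.23, so 0.886 = (0.90 + ρ_R + 0.46) / 2.460.
ρ_R = 0.886·2.460 − 0.90 − 0.46 = 0.820.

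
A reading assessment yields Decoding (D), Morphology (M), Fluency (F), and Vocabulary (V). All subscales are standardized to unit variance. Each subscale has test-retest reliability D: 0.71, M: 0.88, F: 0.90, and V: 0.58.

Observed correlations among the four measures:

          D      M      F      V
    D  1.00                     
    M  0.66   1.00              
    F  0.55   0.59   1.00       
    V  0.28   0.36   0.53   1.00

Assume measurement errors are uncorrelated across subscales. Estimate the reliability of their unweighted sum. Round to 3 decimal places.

0.906

Var(D+M+F+V) = 4 + 2·[0.66 + 0.55 + 0.28 + 0.59 + 0.36 + 0.53] = 4 + 5.94 = 9.94.
Under uncorrelated errors the observed covariances equal the true-score covariances, so only the own-variance terms attenuate.
True-score variance = [0.71 + 0.88 + 0.90 + 0.58] + 5.94 = 3.07 + 5.94 = 9.01.
Reliability = 9.01 / 9.94 = 0.906.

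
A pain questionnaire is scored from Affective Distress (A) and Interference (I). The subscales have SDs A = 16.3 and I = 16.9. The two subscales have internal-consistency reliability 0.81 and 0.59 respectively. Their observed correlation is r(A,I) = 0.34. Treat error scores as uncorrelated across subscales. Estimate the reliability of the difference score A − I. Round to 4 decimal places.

Var(A−I) = 16.3² + 16.9² − 2·16.3·16.9·0.34 = 551.3 − 187.32 = 363.98.
With uncorrelated errors the cross-covariances are all true-score covariance, so they carry over unchanged; only the diagonal terms shrink to ρᵢσᵢ².
True-score variance = [16.3²·0.81 + 16.9²·0.59] − 187.32 = 383.719 − 187.32 = 196.399.
Reliability = 196.399 / 363.98 = 0.5396.

0.5396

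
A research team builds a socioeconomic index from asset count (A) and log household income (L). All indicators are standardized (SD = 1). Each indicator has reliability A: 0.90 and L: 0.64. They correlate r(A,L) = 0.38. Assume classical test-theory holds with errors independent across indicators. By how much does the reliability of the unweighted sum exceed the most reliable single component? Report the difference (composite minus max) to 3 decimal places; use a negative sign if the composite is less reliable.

Var(sum) = 2 + 0.76 = 2.76; true-score variance = 1.54 + 0.76 = 2.3; composite reliability = 0.8333.
Max component reliability = 0.9000.
Difference = 0.8333 − 0.9000 = -0.067.

-0.067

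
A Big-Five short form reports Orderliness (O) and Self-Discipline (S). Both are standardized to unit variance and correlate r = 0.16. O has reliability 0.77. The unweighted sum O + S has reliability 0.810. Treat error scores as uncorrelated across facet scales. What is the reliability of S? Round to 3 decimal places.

Var(O+S) = 2 + 2·0.16 = 2.320.
True-score variance = ρ_O + ρ_S + 2·0.16, so 0.810 = (0.77 + ρ_S + 0.32) / 2.320.
ρ_S = 0.810·2.320 − 0.77 − 0.32 = 0.789.

0.789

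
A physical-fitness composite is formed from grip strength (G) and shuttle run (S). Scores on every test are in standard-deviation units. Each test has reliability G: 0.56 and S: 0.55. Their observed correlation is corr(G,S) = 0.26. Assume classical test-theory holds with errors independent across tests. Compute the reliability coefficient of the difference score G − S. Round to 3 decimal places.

Var(G−S) = 1 + 1 − 2·0.26 = 2 − 0.52 = 1.48.
With uncorrelated errors the cross-covariances are all true-score covariance, so they carry over unchanged; only the diagonal terms shrink to ρᵢσᵢ².
True-score variance = [0.56 + 0.55] − 0.52 = 1.11 − 0.52 = 0.59.
Reliability = 0.59 / 1.48 = 0.399.

0.399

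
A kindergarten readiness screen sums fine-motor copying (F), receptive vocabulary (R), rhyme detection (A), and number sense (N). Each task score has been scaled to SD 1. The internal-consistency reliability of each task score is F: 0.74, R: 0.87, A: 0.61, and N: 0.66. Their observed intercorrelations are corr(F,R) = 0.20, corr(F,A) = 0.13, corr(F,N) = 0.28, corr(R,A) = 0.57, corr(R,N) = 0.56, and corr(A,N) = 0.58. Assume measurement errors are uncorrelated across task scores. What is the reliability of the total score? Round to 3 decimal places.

0.870

Var(F+R+A+N) = 4 + 2·[0.20 + 0.13 + 0.28 + 0.57 + 0.56 + 0.58] = 4 + 4.64 = 8.64.
Because errors are independent across components, Cov(Tᵢ,Tⱼ) = Cov(Xᵢ,Xⱼ); the off-diagonal part of the true-score variance is the same as above.
True-score variance = [0.74 + 0.87 + 0.61 + 0.66] + 4.64 = 2.88 + 4.64 = 7.52.
Reliability = 7.52 / 8.64 = 0.870.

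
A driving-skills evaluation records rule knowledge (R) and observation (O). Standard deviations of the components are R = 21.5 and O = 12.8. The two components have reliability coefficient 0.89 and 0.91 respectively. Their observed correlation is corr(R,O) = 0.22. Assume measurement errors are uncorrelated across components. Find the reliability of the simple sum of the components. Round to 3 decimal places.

Var(R+O) = 21.5² + 12.8² + 2·[21.5·12.8·0.22] = 626.09 + 121.088 = 747.178.
With uncorrelated errors the cross-covariances are all true-score covariance, so they carry over unchanged; only the diagonal terms shrink to ρᵢσᵢ².
True-score variance = [21.5²·0.89 + 12.8²·0.91] + 121.088 = 560.497 + 121.088 = 681.585.
Reliability = 681.585 / 747.178 = 0.912.

0.912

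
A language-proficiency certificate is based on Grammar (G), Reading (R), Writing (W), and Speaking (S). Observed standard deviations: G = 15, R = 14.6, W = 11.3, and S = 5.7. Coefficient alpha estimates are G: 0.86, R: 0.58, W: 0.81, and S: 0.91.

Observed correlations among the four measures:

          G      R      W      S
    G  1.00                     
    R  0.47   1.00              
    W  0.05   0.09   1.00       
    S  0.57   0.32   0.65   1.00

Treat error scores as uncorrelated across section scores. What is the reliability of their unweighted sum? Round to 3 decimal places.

0.863

Var(G+R+W+S) = 15² + 14.6² + 11.3² + 5.7² + 2·[15·14.6·0.47 + 15·11.3·0.05 + 15·5.7·0.57 + 14.6·11.3·0.09 + 14.6·5.7·0.32 + 11.3·5.7·0.65] = 598.34 + 486.97 = 1085.31.
Because errors are independent across components, Cov(Tᵢ,Tⱼ) = Cov(Xᵢ,Xⱼ); the off-diagonal part of the true-score variance is the same as above.
True-score variance = [15²·0.86 + 14.6²·0.58 + 11.3²·0.81 + 5.7²·0.91] + 486.97 = 450.128 + 486.97 = 937.098.
Reliability = 937.098 / 1085.31 = 0.863.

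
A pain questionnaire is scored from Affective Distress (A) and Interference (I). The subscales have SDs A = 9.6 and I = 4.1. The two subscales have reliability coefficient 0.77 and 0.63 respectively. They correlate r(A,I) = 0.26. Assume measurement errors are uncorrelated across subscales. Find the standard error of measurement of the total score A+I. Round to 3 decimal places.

Var(total) = 108.97 + 20.4672 = 129.437.
True-score variance = 81.5535 + 20.4672 = 102.021, so reliability = 0.7882.
Error variance = 129.437 − 102.021 = 27.4165; SEM = √27.4165 = 5.236.

5.236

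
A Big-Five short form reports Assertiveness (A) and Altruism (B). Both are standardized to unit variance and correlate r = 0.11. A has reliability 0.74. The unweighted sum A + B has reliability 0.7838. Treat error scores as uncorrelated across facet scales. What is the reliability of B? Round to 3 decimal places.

Var(A+B) = 2 + 2·0.11 = 2.220.
True-score variance = ρ_A + ρ_B + 2·0.11, so 0.7838 = (0.74 + ρ_B + 0.22) / 2.220.
ρ_B = 0.7838·2.220 − 0.74 − 0.22 = 0.780.

0.780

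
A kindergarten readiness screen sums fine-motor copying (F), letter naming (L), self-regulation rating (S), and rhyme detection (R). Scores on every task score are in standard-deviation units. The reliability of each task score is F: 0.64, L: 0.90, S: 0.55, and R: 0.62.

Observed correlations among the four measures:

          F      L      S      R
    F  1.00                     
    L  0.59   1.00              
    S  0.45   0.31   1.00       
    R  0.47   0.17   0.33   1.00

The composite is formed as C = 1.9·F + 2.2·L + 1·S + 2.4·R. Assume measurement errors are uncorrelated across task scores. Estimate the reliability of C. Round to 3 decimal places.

0.857

Var(C) = 1.9² + 2.2² + 1 + 2.4² + 2·[4.18·0.59 + 1.9·0.45 + 4.56·0.47 + 2.2·0.31 + 5.28·0.17 + 2.4·0.33] = 15.21 + 15.672 = 30.882.
Because errors are independent across components, Cov(Tᵢ,Tⱼ) = Cov(Xᵢ,Xⱼ); the off-diagonal part of the true-score variance is the same as above.
True-score variance = [1.9²·0.64 + 2.2²·0.90 + 0.55 + 2.4²·0.62] + 15.672 = 10.7876 + 15.672 = 26.4596.
Reliability = 26.4596 / 30.882 = 0.857.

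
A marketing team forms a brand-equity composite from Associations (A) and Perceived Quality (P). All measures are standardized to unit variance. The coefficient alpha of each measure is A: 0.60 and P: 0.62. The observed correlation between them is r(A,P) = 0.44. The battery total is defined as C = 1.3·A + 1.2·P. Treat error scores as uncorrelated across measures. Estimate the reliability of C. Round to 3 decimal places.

0.728

Var(C) = 1.3² + 1.2² + 2·[1.56·0.44] = 3.13 + 1.3728 = 4.5028.
Under uncorrelated errors the observed covariances equal the true-score covariances, so only the own-variance terms attenuate.
True-score variance = [1.3²·0.60 + 1.2²·0.62] + 1.3728 = 1.9068 + 1.3728 = 3.2796.
Reliability = 3.2796 / 4.5028 = 0.728.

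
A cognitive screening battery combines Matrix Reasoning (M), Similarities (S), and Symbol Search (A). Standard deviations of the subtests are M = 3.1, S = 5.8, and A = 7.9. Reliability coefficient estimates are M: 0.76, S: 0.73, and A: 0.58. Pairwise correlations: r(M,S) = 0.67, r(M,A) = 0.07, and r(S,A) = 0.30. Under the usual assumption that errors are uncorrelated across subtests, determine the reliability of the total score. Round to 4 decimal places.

0.7660

Var(M+S+A) = 3.1² + 5.8² + 7.9² + 2·[3.1·5.8·0.67 + 3.1·7.9·0.07 + 5.8·7.9·0.30] = 105.66 + 55.0138 = 160.674.
Because errors are independent across components, Cov(Tᵢ,Tⱼ) = Cov(Xᵢ,Xⱼ); the off-diagonal part of the true-score variance is the same as above.
True-score variance = [3.1²·0.76 + 5.8²·0.73 + 7.9²·0.58] + 55.0138 = 68.0586 + 55.0138 = 123.072.
Reliability = 123.072 / 160.674 = 0.7660.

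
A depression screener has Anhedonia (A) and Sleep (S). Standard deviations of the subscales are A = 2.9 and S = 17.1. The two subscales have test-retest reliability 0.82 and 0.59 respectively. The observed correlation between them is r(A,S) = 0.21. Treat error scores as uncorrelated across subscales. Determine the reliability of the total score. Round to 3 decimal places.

Var(A+S) = 2.9² + 17.1² + 2·[2.9·17.1·0.21] = 300.82 + 20.8278 = 321.648.
With uncorrelated errors the cross-covariances are all true-score covariance, so they carry over unchanged; only the diagonal terms shrink to ρᵢσᵢ².
True-score variance = [2.9²·0.82 + 17.1²·0.59] + 20.8278 = 179.418 + 20.8278 = 200.246.
Reliability = 200.246 / 321.648 = 0.623.

0.623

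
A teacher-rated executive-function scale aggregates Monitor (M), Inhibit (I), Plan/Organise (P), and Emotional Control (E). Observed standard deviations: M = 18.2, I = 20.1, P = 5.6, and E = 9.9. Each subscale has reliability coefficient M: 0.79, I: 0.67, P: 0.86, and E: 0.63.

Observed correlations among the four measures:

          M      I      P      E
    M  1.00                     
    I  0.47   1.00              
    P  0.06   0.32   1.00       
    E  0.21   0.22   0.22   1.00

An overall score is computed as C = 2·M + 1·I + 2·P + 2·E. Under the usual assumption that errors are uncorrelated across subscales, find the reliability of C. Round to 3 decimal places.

0.845

Var(C) = 2²·18.2² + 20.1² + 2²·5.6² + 2²·9.9² + 2·[2·18.2·20.1·0.47 + 4·18.2·5.6·0.06 + 4·18.2·9.9·0.21 + 2·20.1·5.6·0.32 + 2·20.1·9.9·0.22 + 4·5.6·9.9·0.22] = 2246.45 + 1456.13 = 3702.58.
Under uncorrelated errors the observed covariances equal the true-score covariances, so only the own-variance terms attenuate.
True-score variance = [2²·18.2²·0.79 + 20.1²·0.67 + 2²·5.6²·0.86 + 2²·9.9²·0.63] + 1456.13 = 1672.27 + 1456.13 = 3128.4.
Reliability = 3128.4 / 3702.58 = 0.845.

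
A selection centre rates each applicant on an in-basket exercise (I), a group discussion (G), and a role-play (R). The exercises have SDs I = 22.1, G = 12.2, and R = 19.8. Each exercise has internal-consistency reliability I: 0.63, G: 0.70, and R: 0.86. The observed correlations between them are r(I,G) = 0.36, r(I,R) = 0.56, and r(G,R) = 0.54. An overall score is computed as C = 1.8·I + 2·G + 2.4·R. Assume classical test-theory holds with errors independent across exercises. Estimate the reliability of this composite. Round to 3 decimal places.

Var(C) = 1.8²·22.1² + 2²·12.2² + 2.4²·19.8² + 2·[3.6·22.1·12.2·0.36 + 4.32·22.1·19.8·0.56 + 4.8·12.2·19.8·0.54] = 4435.96 + 4068.29 = 8504.25.
Because errors are independent across components, Cov(Tᵢ,Tⱼ) = Cov(Xᵢ,Xⱼ); the off-diagonal part of the true-score variance is the same as above.
True-score variance = [1.8²·22.1²·0.63 + 2²·12.2²·0.70 + 2.4²·19.8²·0.86] + 4068.29 = 3355.7 + 4068.29 = 7423.99.
Reliability = 7423.99 / 8504.25 = 0.873.

0.873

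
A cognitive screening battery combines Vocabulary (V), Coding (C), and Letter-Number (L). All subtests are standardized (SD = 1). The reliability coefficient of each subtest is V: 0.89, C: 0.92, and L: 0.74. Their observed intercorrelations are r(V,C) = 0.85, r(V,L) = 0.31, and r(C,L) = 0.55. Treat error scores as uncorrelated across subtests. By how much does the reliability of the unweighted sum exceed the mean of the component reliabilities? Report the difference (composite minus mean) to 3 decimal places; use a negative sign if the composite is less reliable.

0.080

Var(sum) = 3 + 3.42 = 6.42; true-score variance = 2.55 + 3.42 = 5.97; composite reliability = 0.9299.
Mean component reliability = 0.8500.
Difference = 0.9299 − 0.8500 = 0.080.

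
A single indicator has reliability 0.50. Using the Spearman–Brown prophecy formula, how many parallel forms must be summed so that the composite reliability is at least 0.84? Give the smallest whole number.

k ≥ ρ*(1−ρ₁)/(ρ₁(1−ρ*)) = 0.84·0.50 / (0.50·0.16) = 5.250.
Smallest integer k = 6.

6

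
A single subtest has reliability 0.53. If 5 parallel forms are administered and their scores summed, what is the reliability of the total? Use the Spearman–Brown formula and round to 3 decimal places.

0.849

ρ_k = kρ / (1 + (k−1)ρ) = 5·0.53 / (1 + 4·0.53) = 2.650 / 3.120 = 0.849.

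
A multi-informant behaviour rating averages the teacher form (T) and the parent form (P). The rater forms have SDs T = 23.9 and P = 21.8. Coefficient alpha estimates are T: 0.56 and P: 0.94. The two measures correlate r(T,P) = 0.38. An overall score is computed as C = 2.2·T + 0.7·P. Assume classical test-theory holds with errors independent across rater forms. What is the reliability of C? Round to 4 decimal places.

Var(C) = 2.2²·23.9² + 0.7²·21.8² + 2·[1.54·23.9·21.8·0.38] = 2997.52 + 609.802 = 3607.33.
With uncorrelated errors the cross-covariances are all true-score covariance, so they carry over unchanged; only the diagonal terms shrink to ρᵢσᵢ².
True-score variance = [2.2²·23.9²·0.56 + 0.7²·21.8²·0.94] + 609.802 = 1767.1 + 609.802 = 2376.9.
Reliability = 2376.9 / 3607.33 = 0.6589.

0.6589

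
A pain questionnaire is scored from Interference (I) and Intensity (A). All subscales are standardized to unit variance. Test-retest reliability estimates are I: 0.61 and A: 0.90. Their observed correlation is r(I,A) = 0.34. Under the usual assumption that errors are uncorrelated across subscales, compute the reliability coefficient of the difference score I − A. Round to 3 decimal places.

0.629

Var(I−A) = 1 + 1 − 2·0.34 = 2 − 0.68 = 1.32.
Because errors are independent across components, Cov(Tᵢ,Tⱼ) = Cov(Xᵢ,Xⱼ); the off-diagonal part of the true-score variance is the same as above.
True-score variance = [0.61 + 0.90] − 0.68 = 1.51 − 0.68 = 0.83.
Reliability = 0.83 / 1.32 = 0.629.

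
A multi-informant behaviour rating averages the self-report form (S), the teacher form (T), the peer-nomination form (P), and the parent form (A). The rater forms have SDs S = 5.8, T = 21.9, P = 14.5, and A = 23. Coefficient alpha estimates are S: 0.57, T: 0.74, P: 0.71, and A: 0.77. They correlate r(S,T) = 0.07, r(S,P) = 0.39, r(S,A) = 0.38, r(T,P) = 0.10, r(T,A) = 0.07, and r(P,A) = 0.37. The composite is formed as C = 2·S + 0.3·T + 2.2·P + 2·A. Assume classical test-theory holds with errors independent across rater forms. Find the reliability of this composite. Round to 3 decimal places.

0.836

Var(C) = 2²·5.8² + 0.3²·21.9² + 2.2²·14.5² + 2²·23² + 2·[0.6·5.8·21.9·0.07 + 4.4·5.8·14.5·0.39 + 4·5.8·23·0.38 + 0.66·21.9·14.5·0.10 + 0.6·21.9·23·0.07 + 4.4·14.5·23·0.37] = 3311.33 + 1874.94 = 5186.28.
With uncorrelated errors the cross-covariances are all true-score covariance, so they carry over unchanged; only the diagonal terms shrink to ρᵢσᵢ².
True-score variance = [2²·5.8²·0.57 + 0.3²·21.9²·0.74 + 2.2²·14.5²·0.71 + 2²·23²·0.77] + 1874.94 = 2460.46 + 1874.94 = 4335.4.
Reliability = 4335.4 / 5186.28 = 0.836.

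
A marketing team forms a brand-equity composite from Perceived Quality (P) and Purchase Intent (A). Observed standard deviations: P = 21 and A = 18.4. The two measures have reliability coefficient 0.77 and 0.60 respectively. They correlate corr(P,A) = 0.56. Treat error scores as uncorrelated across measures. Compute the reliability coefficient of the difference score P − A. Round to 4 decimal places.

0.3170

Var(P−A) = 21² + 18.4² − 2·21·18.4·0.56 = 779.56 − 432.768 = 346.792.
With uncorrelated errors the cross-covariances are all true-score covariance, so they carry over unchanged; only the diagonal terms shrink to ρᵢσᵢ².
True-score variance = [21²·0.77 + 18.4²·0.60] − 432.768 = 542.706 − 432.768 = 109.938.
Reliability = 109.938 / 346.792 = 0.3170.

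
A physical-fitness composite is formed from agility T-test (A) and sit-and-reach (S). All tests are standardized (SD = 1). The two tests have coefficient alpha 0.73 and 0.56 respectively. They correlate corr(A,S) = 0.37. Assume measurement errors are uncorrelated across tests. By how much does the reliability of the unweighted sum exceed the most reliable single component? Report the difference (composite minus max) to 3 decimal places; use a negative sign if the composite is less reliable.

0.011

Var(sum) = 2 + 0.74 = 2.74; true-score variance = 1.29 + 0.74 = 2.03; composite reliability = 0.7409.
Max component reliability = 0.7300.
Difference = 0.7409 − 0.7300 = 0.011.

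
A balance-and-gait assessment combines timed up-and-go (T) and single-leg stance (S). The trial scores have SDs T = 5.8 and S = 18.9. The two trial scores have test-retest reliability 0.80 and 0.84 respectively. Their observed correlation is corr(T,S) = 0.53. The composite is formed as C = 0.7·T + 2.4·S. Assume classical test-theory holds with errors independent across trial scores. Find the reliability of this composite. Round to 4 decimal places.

Var(C) = 0.7²·5.8² + 2.4²·18.9² + 2·[1.68·5.8·18.9·0.53] = 2074.01 + 195.211 = 2269.22.
With uncorrelated errors the cross-covariances are all true-score covariance, so they carry over unchanged; only the diagonal terms shrink to ρᵢσᵢ².
True-score variance = [0.7²·5.8²·0.80 + 2.4²·18.9²·0.84] + 195.211 = 1741.51 + 195.211 = 1936.72.
Reliability = 1936.72 / 2269.22 = 0.8535.

0.8535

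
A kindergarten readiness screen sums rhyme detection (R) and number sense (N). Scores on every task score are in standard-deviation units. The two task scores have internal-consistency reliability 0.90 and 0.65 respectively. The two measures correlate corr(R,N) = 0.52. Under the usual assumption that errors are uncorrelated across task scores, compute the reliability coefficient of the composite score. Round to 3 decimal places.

Var(R+N) = 2 + 2·[0.52] = 2 + 1.04 = 3.04.
Because errors are independent across components, Cov(Tᵢ,Tⱼ) = Cov(Xᵢ,Xⱼ); the off-diagonal part of the true-score variance is the same as above.
True-score variance = [0.90 + 0.65] + 1.04 = 1.55 + 1.04 = 2.59.
Reliability = 2.59 / 3.04 = 0.852.

0.852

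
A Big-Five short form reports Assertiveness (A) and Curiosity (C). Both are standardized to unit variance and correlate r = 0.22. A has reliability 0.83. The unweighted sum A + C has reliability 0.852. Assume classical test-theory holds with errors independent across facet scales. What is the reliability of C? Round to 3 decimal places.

0.809

Var(A+C) = 2 + 2·0.22 = 2.440.
True-score variance = ρ_A + ρ_C + 2·0.22, so 0.852 = (0.83 + ρ_C + 0.44) / 2.440.
ρ_C = 0.852·2.440 − 0.83 − 0.44 = 0.809.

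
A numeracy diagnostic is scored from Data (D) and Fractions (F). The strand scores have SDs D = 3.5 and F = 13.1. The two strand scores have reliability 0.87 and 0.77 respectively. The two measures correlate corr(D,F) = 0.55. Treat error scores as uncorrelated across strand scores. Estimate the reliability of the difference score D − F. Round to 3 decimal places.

0.692

Var(D−F) = 3.5² + 13.1² − 2·3.5·13.1·0.55 = 183.86 − 50.435 = 133.425.
Because errors are independent across components, Cov(Tᵢ,Tⱼ) = Cov(Xᵢ,Xⱼ); the off-diagonal part of the true-score variance is the same as above.
True-score variance = [3.5²·0.87 + 13.1²·0.77] − 50.435 = 142.797 − 50.435 = 92.3622.
Reliability = 92.3622 / 133.425 = 0.692.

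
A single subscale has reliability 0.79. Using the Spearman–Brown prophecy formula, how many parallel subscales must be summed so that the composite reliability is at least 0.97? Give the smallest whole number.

k ≥ ρ*(1−ρ₁)/(ρ₁(1−ρ*)) = 0.97·0.21 / (0.79·0.03) = 8.595.
Smallest integer k = 9.

9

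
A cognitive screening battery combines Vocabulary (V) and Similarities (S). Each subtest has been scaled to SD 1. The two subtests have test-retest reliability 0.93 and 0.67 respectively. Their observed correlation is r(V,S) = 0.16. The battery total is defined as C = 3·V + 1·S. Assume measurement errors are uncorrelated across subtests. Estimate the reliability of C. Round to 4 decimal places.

Var(C) = 3² + 1 + 2·[3·0.16] = 10 + 0.96 = 10.96.
Under uncorrelated errors the observed covariances equal the true-score covariances, so only the own-variance terms attenuate.
True-score variance = [3²·0.93 + 0.67] + 0.96 = 9.04 + 0.96 = 10.
Reliability = 10 / 10.96 = 0.9124.

0.9124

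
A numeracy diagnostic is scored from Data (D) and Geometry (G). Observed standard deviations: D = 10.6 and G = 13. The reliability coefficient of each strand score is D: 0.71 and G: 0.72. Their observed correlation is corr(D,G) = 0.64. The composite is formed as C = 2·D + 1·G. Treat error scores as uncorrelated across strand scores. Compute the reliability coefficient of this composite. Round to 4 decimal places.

0.8171

Var(C) = 2²·10.6² + 13² + 2·[2·10.6·13·0.64] = 618.44 + 352.768 = 971.208.
Because errors are independent across components, Cov(Tᵢ,Tⱼ) = Cov(Xᵢ,Xⱼ); the off-diagonal part of the true-score variance is the same as above.
True-score variance = [2²·10.6²·0.71 + 13²·0.72] + 352.768 = 440.782 + 352.768 = 793.55.
Reliability = 793.55 / 971.208 = 0.8171.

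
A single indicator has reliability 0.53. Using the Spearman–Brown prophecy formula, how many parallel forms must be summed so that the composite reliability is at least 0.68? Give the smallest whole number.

2

k ≥ ρ*(1−ρ₁)/(ρ₁(1−ρ*)) = 0.68·0.47 / (0.53·0.32) = 1.884.
Smallest integer k = 2.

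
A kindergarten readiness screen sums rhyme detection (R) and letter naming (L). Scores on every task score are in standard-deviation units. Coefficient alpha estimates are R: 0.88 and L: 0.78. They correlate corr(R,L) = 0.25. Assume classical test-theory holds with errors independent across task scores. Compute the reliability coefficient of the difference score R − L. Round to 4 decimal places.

Var(R−L) = 1 + 1 − 2·0.25 = 2 − 0.5 = 1.5.
Because errors are independent across components, Cov(Tᵢ,Tⱼ) = Cov(Xᵢ,Xⱼ); the off-diagonal part of the true-score variance is the same as above.
True-score variance = [0.88 + 0.78] − 0.5 = 1.66 − 0.5 = 1.16.
Reliability = 1.16 / 1.5 = 0.7733.

0.7733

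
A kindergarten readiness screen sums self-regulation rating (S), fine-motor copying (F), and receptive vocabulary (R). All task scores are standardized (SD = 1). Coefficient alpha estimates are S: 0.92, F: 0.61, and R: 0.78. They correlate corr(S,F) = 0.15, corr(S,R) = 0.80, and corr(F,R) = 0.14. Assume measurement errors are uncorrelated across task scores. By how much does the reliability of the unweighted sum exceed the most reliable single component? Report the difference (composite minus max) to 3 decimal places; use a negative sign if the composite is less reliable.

Var(sum) = 3 + 2.18 = 5.18; true-score variance = 2.31 + 2.18 = 4.49; composite reliability = 0.8668.
Max component reliability = 0.9200.
Difference = 0.8668 − 0.9200 = -0.053.

-0.053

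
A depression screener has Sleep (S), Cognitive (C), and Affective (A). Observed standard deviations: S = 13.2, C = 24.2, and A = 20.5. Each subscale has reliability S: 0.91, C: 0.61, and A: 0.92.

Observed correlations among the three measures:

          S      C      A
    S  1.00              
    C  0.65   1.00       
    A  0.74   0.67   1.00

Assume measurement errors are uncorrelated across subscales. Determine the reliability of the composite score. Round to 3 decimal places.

Var(S+C+A) = 13.2² + 24.2² + 20.5² + 2·[13.2·24.2·0.65 + 13.2·20.5·0.74 + 24.2·20.5·0.67] = 1180.13 + 1480.53 = 2660.66.
With uncorrelated errors the cross-covariances are all true-score covariance, so they carry over unchanged; only the diagonal terms shrink to ρᵢσᵢ².
True-score variance = [13.2²·0.91 + 24.2²·0.61 + 20.5²·0.92] + 1480.53 = 902.429 + 1480.53 = 2382.96.
Reliability = 2382.96 / 2660.66 = 0.896.

0.896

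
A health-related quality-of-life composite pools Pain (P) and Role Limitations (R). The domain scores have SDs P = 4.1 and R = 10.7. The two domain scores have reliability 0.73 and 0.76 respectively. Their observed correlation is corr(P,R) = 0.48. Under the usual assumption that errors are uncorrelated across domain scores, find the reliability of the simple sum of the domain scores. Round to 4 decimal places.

Var(P+R) = 4.1² + 10.7² + 2·[4.1·10.7·0.48] = 131.3 + 42.1152 = 173.415.
Under uncorrelated errors the observed covariances equal the true-score covariances, so only the own-variance terms attenuate.
True-score variance = [4.1²·0.73 + 10.7²·0.76] + 42.1152 = 99.2837 + 42.1152 = 141.399.
Reliability = 141.399 / 173.415 = 0.8154.

0.8154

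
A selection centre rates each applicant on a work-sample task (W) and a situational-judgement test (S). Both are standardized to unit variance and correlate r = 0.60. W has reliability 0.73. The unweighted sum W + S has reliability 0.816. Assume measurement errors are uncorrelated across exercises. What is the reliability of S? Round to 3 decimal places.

Var(W+S) = 2 + 2·0.60 = 3.200.
True-score variance = ρ_W + ρ_S + 2·0.60, so 0.816 = (0.73 + ρ_S + 1.20) / 3.200.
ρ_S = 0.816·3.200 − 0.73 − 1.20 = 0.681.

0.681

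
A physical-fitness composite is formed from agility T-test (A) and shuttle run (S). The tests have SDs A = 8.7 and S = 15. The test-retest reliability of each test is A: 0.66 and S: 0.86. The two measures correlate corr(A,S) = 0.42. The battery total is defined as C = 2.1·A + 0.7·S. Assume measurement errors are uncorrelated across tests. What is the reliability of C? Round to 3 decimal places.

Var(C) = 2.1²·8.7² + 0.7²·15² + 2·[1.47·8.7·15·0.42] = 444.043 + 161.141 = 605.184.
With uncorrelated errors the cross-covariances are all true-score covariance, so they carry over unchanged; only the diagonal terms shrink to ρᵢσᵢ².
True-score variance = [2.1²·8.7²·0.66 + 0.7²·15²·0.86] + 161.141 = 315.118 + 161.141 = 476.26.
Reliability = 476.26 / 605.184 = 0.787.

0.787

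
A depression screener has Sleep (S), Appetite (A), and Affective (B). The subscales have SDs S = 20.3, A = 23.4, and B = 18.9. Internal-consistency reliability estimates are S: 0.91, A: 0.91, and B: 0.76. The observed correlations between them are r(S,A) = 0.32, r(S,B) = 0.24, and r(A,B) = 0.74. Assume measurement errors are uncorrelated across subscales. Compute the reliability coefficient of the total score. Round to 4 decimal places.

0.9300

Var(S+A+B) = 20.3² + 23.4² + 18.9² + 2·[20.3·23.4·0.32 + 20.3·18.9·0.24 + 23.4·18.9·0.74] = 1316.86 + 1142.72 = 2459.58.
Under uncorrelated errors the observed covariances equal the true-score covariances, so only the own-variance terms attenuate.
True-score variance = [20.3²·0.91 + 23.4²·0.91 + 18.9²·0.76] + 1142.72 = 1144.76 + 1142.72 = 2287.48.
Reliability = 2287.48 / 2459.58 = 0.9300.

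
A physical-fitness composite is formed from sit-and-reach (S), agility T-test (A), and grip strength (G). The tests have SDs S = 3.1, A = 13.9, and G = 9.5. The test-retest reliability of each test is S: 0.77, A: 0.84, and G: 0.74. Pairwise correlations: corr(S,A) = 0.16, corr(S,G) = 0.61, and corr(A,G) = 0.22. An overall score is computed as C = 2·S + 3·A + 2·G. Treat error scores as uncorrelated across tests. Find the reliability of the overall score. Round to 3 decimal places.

0.860

Var(C) = 2²·3.1² + 3²·13.9² + 2²·9.5² + 2·[6·3.1·13.9·0.16 + 4·3.1·9.5·0.61 + 6·13.9·9.5·0.22] = 2138.33 + 575.061 = 2713.39.
Under uncorrelated errors the observed covariances equal the true-score covariances, so only the own-variance terms attenuate.
True-score variance = [2²·3.1²·0.77 + 3²·13.9²·0.84 + 2²·9.5²·0.74] + 575.061 = 1757.41 + 575.061 = 2332.47.
Reliability = 2332.47 / 2713.39 = 0.860.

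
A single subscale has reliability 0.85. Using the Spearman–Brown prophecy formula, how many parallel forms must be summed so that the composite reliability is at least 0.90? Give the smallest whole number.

2

k ≥ ρ*(1−ρ₁)/(ρ₁(1−ρ*)) = 0.90·0.15 / (0.85·0.10) = 1.588.
Smallest integer k = 2.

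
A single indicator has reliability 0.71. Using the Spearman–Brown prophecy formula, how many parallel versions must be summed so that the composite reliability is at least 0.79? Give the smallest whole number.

k ≥ ρ*(1−ρ₁)/(ρ₁(1−ρ*)) = 0.79·0.29 / (0.71·0.21) = 1.537.
Smallest integer k = 2.

2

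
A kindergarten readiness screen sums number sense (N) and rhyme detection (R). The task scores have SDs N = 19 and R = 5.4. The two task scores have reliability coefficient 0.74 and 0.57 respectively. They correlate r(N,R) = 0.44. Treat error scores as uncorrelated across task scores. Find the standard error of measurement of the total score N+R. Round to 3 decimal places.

Var(total) = 390.16 + 90.288 = 480.448.
True-score variance = 283.761 + 90.288 = 374.049, so reliability = 0.7785.
Error variance = 480.448 − 374.049 = 106.399; SEM = √106.399 = 10.315.

10.315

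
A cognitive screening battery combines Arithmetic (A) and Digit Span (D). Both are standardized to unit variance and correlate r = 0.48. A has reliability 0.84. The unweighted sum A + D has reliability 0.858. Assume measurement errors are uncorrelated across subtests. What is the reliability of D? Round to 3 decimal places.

0.740

Var(A+D) = 2 + 2·0.48 = 2.960.
True-score variance = ρ_A + ρ_D + 2·0.48, so 0.858 = (0.84 + ρ_D + 0.96) / 2.960.
ρ_D = 0.858·2.960 − 0.84 − 0.96 = 0.740.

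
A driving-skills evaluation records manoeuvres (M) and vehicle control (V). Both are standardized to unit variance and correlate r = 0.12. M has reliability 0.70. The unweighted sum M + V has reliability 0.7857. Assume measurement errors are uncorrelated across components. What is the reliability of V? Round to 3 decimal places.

0.820

Var(M+V) = 2 + 2·0.12 = 2.240.
True-score variance = ρ_M + ρ_V + 2·0.12, so 0.7857 = (0.70 + ρ_V + 0.24) / 2.240.
ρ_V = 0.7857·2.240 − 0.70 − 0.24 = 0.820.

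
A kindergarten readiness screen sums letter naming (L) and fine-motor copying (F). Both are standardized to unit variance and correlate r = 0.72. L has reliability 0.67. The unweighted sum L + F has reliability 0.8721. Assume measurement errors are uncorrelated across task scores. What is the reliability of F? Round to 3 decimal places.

0.890

Var(L+F) = 2 + 2·0.72 = 3.440.
True-score variance = ρ_L + ρ_F + 2·0.72, so 0.8721 = (0.67 + ρ_F + 1.44) / 3.440.
ρ_F = 0.8721·3.440 − 0.67 − 1.44 = 0.890.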